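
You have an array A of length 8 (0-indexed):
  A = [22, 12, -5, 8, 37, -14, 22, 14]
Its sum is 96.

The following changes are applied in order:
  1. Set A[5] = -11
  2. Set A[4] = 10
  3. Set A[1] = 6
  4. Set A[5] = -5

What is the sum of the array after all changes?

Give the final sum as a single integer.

Answer: 72

Derivation:
Initial sum: 96
Change 1: A[5] -14 -> -11, delta = 3, sum = 99
Change 2: A[4] 37 -> 10, delta = -27, sum = 72
Change 3: A[1] 12 -> 6, delta = -6, sum = 66
Change 4: A[5] -11 -> -5, delta = 6, sum = 72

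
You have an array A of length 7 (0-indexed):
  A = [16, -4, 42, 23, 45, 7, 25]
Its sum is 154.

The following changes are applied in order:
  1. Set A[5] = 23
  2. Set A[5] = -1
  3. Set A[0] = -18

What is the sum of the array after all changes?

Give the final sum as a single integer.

Initial sum: 154
Change 1: A[5] 7 -> 23, delta = 16, sum = 170
Change 2: A[5] 23 -> -1, delta = -24, sum = 146
Change 3: A[0] 16 -> -18, delta = -34, sum = 112

Answer: 112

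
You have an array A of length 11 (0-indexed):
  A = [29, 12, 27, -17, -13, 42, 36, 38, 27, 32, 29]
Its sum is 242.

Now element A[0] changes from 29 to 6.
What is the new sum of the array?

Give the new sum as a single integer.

Answer: 219

Derivation:
Old value at index 0: 29
New value at index 0: 6
Delta = 6 - 29 = -23
New sum = old_sum + delta = 242 + (-23) = 219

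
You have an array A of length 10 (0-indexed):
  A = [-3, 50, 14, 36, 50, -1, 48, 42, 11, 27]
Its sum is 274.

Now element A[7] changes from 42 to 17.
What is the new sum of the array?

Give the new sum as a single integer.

Old value at index 7: 42
New value at index 7: 17
Delta = 17 - 42 = -25
New sum = old_sum + delta = 274 + (-25) = 249

Answer: 249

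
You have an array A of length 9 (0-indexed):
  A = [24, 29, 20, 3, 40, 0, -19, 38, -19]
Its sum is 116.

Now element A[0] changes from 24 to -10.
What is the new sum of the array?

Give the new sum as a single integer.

Old value at index 0: 24
New value at index 0: -10
Delta = -10 - 24 = -34
New sum = old_sum + delta = 116 + (-34) = 82

Answer: 82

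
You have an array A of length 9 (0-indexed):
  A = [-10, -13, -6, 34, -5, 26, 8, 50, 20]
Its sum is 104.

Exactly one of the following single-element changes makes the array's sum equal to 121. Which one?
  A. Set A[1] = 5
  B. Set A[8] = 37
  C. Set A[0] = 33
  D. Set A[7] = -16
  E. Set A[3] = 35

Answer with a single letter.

Answer: B

Derivation:
Option A: A[1] -13->5, delta=18, new_sum=104+(18)=122
Option B: A[8] 20->37, delta=17, new_sum=104+(17)=121 <-- matches target
Option C: A[0] -10->33, delta=43, new_sum=104+(43)=147
Option D: A[7] 50->-16, delta=-66, new_sum=104+(-66)=38
Option E: A[3] 34->35, delta=1, new_sum=104+(1)=105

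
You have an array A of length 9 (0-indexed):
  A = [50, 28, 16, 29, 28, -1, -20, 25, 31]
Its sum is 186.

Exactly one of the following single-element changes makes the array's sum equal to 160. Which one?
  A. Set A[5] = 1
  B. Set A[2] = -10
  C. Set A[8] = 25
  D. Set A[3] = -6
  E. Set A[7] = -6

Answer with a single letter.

Answer: B

Derivation:
Option A: A[5] -1->1, delta=2, new_sum=186+(2)=188
Option B: A[2] 16->-10, delta=-26, new_sum=186+(-26)=160 <-- matches target
Option C: A[8] 31->25, delta=-6, new_sum=186+(-6)=180
Option D: A[3] 29->-6, delta=-35, new_sum=186+(-35)=151
Option E: A[7] 25->-6, delta=-31, new_sum=186+(-31)=155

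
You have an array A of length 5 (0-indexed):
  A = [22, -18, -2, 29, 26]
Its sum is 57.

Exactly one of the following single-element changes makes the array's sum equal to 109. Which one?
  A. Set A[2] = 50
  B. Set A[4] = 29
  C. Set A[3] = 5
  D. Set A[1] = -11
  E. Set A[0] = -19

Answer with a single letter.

Answer: A

Derivation:
Option A: A[2] -2->50, delta=52, new_sum=57+(52)=109 <-- matches target
Option B: A[4] 26->29, delta=3, new_sum=57+(3)=60
Option C: A[3] 29->5, delta=-24, new_sum=57+(-24)=33
Option D: A[1] -18->-11, delta=7, new_sum=57+(7)=64
Option E: A[0] 22->-19, delta=-41, new_sum=57+(-41)=16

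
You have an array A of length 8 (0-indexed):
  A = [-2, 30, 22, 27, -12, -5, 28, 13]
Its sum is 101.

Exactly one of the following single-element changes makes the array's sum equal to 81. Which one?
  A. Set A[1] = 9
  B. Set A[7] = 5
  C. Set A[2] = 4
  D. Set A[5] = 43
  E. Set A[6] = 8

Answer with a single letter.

Option A: A[1] 30->9, delta=-21, new_sum=101+(-21)=80
Option B: A[7] 13->5, delta=-8, new_sum=101+(-8)=93
Option C: A[2] 22->4, delta=-18, new_sum=101+(-18)=83
Option D: A[5] -5->43, delta=48, new_sum=101+(48)=149
Option E: A[6] 28->8, delta=-20, new_sum=101+(-20)=81 <-- matches target

Answer: E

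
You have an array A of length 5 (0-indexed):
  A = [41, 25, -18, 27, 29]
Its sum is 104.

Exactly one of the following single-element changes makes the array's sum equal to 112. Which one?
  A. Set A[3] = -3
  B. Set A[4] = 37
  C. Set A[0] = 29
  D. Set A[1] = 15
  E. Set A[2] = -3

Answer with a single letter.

Answer: B

Derivation:
Option A: A[3] 27->-3, delta=-30, new_sum=104+(-30)=74
Option B: A[4] 29->37, delta=8, new_sum=104+(8)=112 <-- matches target
Option C: A[0] 41->29, delta=-12, new_sum=104+(-12)=92
Option D: A[1] 25->15, delta=-10, new_sum=104+(-10)=94
Option E: A[2] -18->-3, delta=15, new_sum=104+(15)=119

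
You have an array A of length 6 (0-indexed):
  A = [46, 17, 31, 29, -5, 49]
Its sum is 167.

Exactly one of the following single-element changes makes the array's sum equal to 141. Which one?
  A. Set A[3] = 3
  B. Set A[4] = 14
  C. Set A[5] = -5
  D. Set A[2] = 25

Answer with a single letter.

Option A: A[3] 29->3, delta=-26, new_sum=167+(-26)=141 <-- matches target
Option B: A[4] -5->14, delta=19, new_sum=167+(19)=186
Option C: A[5] 49->-5, delta=-54, new_sum=167+(-54)=113
Option D: A[2] 31->25, delta=-6, new_sum=167+(-6)=161

Answer: A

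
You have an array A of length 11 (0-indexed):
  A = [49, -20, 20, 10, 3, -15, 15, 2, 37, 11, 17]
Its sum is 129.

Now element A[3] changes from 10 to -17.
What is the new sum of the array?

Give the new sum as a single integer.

Old value at index 3: 10
New value at index 3: -17
Delta = -17 - 10 = -27
New sum = old_sum + delta = 129 + (-27) = 102

Answer: 102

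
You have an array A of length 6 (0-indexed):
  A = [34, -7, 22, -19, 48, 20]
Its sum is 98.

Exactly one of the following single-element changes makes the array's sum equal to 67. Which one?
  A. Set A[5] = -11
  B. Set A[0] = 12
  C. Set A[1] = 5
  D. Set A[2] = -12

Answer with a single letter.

Answer: A

Derivation:
Option A: A[5] 20->-11, delta=-31, new_sum=98+(-31)=67 <-- matches target
Option B: A[0] 34->12, delta=-22, new_sum=98+(-22)=76
Option C: A[1] -7->5, delta=12, new_sum=98+(12)=110
Option D: A[2] 22->-12, delta=-34, new_sum=98+(-34)=64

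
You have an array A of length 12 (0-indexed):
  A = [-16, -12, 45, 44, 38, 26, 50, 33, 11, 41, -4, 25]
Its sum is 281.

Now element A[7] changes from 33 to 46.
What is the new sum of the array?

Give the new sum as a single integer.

Old value at index 7: 33
New value at index 7: 46
Delta = 46 - 33 = 13
New sum = old_sum + delta = 281 + (13) = 294

Answer: 294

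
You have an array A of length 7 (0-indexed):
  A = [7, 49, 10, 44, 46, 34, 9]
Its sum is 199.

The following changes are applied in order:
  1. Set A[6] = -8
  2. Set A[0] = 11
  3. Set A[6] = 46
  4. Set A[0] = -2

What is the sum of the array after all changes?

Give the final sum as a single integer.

Answer: 227

Derivation:
Initial sum: 199
Change 1: A[6] 9 -> -8, delta = -17, sum = 182
Change 2: A[0] 7 -> 11, delta = 4, sum = 186
Change 3: A[6] -8 -> 46, delta = 54, sum = 240
Change 4: A[0] 11 -> -2, delta = -13, sum = 227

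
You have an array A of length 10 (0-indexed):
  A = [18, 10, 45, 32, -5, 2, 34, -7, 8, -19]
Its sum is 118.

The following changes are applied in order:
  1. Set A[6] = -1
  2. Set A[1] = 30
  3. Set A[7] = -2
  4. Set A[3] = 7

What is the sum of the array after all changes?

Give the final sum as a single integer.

Answer: 83

Derivation:
Initial sum: 118
Change 1: A[6] 34 -> -1, delta = -35, sum = 83
Change 2: A[1] 10 -> 30, delta = 20, sum = 103
Change 3: A[7] -7 -> -2, delta = 5, sum = 108
Change 4: A[3] 32 -> 7, delta = -25, sum = 83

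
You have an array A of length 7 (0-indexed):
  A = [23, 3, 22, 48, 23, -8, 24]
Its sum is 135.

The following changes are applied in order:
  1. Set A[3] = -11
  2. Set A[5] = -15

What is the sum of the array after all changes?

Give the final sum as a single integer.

Answer: 69

Derivation:
Initial sum: 135
Change 1: A[3] 48 -> -11, delta = -59, sum = 76
Change 2: A[5] -8 -> -15, delta = -7, sum = 69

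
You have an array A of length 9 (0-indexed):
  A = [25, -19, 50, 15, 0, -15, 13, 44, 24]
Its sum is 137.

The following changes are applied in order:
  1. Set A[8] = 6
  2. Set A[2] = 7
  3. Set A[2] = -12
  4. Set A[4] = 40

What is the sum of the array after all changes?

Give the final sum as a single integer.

Answer: 97

Derivation:
Initial sum: 137
Change 1: A[8] 24 -> 6, delta = -18, sum = 119
Change 2: A[2] 50 -> 7, delta = -43, sum = 76
Change 3: A[2] 7 -> -12, delta = -19, sum = 57
Change 4: A[4] 0 -> 40, delta = 40, sum = 97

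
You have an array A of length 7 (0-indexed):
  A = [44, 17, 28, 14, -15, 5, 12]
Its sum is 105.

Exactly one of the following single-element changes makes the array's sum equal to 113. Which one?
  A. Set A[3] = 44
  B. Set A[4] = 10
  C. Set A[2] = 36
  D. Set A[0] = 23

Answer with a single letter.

Answer: C

Derivation:
Option A: A[3] 14->44, delta=30, new_sum=105+(30)=135
Option B: A[4] -15->10, delta=25, new_sum=105+(25)=130
Option C: A[2] 28->36, delta=8, new_sum=105+(8)=113 <-- matches target
Option D: A[0] 44->23, delta=-21, new_sum=105+(-21)=84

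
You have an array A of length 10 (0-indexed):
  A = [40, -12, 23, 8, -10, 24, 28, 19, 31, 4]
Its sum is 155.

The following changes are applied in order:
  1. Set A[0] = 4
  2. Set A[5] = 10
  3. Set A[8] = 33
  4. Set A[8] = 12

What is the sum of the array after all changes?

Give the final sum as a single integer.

Initial sum: 155
Change 1: A[0] 40 -> 4, delta = -36, sum = 119
Change 2: A[5] 24 -> 10, delta = -14, sum = 105
Change 3: A[8] 31 -> 33, delta = 2, sum = 107
Change 4: A[8] 33 -> 12, delta = -21, sum = 86

Answer: 86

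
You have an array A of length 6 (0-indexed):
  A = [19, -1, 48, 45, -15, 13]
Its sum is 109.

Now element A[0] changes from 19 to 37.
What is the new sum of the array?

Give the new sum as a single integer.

Old value at index 0: 19
New value at index 0: 37
Delta = 37 - 19 = 18
New sum = old_sum + delta = 109 + (18) = 127

Answer: 127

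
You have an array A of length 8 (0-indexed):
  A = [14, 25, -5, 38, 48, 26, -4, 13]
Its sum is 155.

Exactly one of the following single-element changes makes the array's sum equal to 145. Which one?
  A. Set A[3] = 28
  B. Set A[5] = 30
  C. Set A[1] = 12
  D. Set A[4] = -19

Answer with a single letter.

Option A: A[3] 38->28, delta=-10, new_sum=155+(-10)=145 <-- matches target
Option B: A[5] 26->30, delta=4, new_sum=155+(4)=159
Option C: A[1] 25->12, delta=-13, new_sum=155+(-13)=142
Option D: A[4] 48->-19, delta=-67, new_sum=155+(-67)=88

Answer: A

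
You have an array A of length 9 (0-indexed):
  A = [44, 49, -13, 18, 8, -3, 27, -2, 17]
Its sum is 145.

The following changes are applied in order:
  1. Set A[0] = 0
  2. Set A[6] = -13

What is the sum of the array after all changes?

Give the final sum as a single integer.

Answer: 61

Derivation:
Initial sum: 145
Change 1: A[0] 44 -> 0, delta = -44, sum = 101
Change 2: A[6] 27 -> -13, delta = -40, sum = 61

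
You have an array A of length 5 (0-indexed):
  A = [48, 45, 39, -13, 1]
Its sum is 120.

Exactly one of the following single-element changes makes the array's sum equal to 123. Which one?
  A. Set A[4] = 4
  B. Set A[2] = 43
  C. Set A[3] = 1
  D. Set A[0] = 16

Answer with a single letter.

Option A: A[4] 1->4, delta=3, new_sum=120+(3)=123 <-- matches target
Option B: A[2] 39->43, delta=4, new_sum=120+(4)=124
Option C: A[3] -13->1, delta=14, new_sum=120+(14)=134
Option D: A[0] 48->16, delta=-32, new_sum=120+(-32)=88

Answer: A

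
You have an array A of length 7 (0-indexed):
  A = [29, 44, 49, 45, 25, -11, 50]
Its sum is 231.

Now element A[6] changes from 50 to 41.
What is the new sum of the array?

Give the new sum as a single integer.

Old value at index 6: 50
New value at index 6: 41
Delta = 41 - 50 = -9
New sum = old_sum + delta = 231 + (-9) = 222

Answer: 222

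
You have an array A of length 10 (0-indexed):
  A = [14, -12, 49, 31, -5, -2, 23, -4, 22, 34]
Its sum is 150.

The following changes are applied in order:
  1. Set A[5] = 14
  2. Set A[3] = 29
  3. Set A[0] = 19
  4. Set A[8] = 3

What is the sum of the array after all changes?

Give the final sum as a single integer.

Answer: 150

Derivation:
Initial sum: 150
Change 1: A[5] -2 -> 14, delta = 16, sum = 166
Change 2: A[3] 31 -> 29, delta = -2, sum = 164
Change 3: A[0] 14 -> 19, delta = 5, sum = 169
Change 4: A[8] 22 -> 3, delta = -19, sum = 150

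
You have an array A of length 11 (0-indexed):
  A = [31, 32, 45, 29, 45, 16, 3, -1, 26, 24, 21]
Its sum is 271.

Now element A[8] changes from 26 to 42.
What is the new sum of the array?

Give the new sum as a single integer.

Old value at index 8: 26
New value at index 8: 42
Delta = 42 - 26 = 16
New sum = old_sum + delta = 271 + (16) = 287

Answer: 287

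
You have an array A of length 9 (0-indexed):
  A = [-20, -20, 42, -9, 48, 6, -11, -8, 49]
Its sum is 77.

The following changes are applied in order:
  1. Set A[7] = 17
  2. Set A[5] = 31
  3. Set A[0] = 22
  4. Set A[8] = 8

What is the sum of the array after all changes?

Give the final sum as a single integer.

Initial sum: 77
Change 1: A[7] -8 -> 17, delta = 25, sum = 102
Change 2: A[5] 6 -> 31, delta = 25, sum = 127
Change 3: A[0] -20 -> 22, delta = 42, sum = 169
Change 4: A[8] 49 -> 8, delta = -41, sum = 128

Answer: 128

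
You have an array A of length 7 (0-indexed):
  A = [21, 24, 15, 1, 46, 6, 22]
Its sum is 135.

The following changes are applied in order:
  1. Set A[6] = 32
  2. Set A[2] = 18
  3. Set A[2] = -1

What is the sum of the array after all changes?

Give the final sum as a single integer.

Initial sum: 135
Change 1: A[6] 22 -> 32, delta = 10, sum = 145
Change 2: A[2] 15 -> 18, delta = 3, sum = 148
Change 3: A[2] 18 -> -1, delta = -19, sum = 129

Answer: 129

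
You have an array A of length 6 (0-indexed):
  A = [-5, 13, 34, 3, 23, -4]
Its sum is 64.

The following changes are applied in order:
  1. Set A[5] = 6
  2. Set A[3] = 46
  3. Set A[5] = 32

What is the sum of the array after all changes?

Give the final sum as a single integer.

Answer: 143

Derivation:
Initial sum: 64
Change 1: A[5] -4 -> 6, delta = 10, sum = 74
Change 2: A[3] 3 -> 46, delta = 43, sum = 117
Change 3: A[5] 6 -> 32, delta = 26, sum = 143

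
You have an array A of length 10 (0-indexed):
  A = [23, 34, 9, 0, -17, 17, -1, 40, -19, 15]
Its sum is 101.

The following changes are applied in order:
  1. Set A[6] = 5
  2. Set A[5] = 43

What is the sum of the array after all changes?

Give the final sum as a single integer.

Initial sum: 101
Change 1: A[6] -1 -> 5, delta = 6, sum = 107
Change 2: A[5] 17 -> 43, delta = 26, sum = 133

Answer: 133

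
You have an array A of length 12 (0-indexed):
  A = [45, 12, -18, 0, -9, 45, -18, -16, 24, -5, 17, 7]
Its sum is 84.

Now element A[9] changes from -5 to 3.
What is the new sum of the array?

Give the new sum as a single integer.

Answer: 92

Derivation:
Old value at index 9: -5
New value at index 9: 3
Delta = 3 - -5 = 8
New sum = old_sum + delta = 84 + (8) = 92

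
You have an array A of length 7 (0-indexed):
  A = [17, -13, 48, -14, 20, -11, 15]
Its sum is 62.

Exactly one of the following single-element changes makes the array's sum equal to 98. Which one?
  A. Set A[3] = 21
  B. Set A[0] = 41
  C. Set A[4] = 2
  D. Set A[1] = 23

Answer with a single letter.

Answer: D

Derivation:
Option A: A[3] -14->21, delta=35, new_sum=62+(35)=97
Option B: A[0] 17->41, delta=24, new_sum=62+(24)=86
Option C: A[4] 20->2, delta=-18, new_sum=62+(-18)=44
Option D: A[1] -13->23, delta=36, new_sum=62+(36)=98 <-- matches target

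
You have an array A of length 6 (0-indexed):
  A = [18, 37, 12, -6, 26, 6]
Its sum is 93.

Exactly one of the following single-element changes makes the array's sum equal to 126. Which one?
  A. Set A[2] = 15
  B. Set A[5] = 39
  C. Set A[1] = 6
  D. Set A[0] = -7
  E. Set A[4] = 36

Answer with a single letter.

Answer: B

Derivation:
Option A: A[2] 12->15, delta=3, new_sum=93+(3)=96
Option B: A[5] 6->39, delta=33, new_sum=93+(33)=126 <-- matches target
Option C: A[1] 37->6, delta=-31, new_sum=93+(-31)=62
Option D: A[0] 18->-7, delta=-25, new_sum=93+(-25)=68
Option E: A[4] 26->36, delta=10, new_sum=93+(10)=103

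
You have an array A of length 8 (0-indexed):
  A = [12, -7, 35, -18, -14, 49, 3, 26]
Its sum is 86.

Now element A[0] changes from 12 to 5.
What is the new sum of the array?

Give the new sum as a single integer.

Answer: 79

Derivation:
Old value at index 0: 12
New value at index 0: 5
Delta = 5 - 12 = -7
New sum = old_sum + delta = 86 + (-7) = 79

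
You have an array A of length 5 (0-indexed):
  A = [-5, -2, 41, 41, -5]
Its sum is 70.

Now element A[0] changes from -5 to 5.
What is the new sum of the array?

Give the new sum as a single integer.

Old value at index 0: -5
New value at index 0: 5
Delta = 5 - -5 = 10
New sum = old_sum + delta = 70 + (10) = 80

Answer: 80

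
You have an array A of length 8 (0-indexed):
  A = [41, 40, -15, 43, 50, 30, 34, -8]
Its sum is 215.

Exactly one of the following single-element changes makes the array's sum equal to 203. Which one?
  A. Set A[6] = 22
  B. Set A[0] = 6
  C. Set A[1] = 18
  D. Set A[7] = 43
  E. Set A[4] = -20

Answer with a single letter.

Answer: A

Derivation:
Option A: A[6] 34->22, delta=-12, new_sum=215+(-12)=203 <-- matches target
Option B: A[0] 41->6, delta=-35, new_sum=215+(-35)=180
Option C: A[1] 40->18, delta=-22, new_sum=215+(-22)=193
Option D: A[7] -8->43, delta=51, new_sum=215+(51)=266
Option E: A[4] 50->-20, delta=-70, new_sum=215+(-70)=145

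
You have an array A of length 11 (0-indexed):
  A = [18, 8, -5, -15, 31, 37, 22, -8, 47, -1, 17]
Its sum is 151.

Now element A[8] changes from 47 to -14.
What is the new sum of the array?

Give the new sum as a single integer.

Answer: 90

Derivation:
Old value at index 8: 47
New value at index 8: -14
Delta = -14 - 47 = -61
New sum = old_sum + delta = 151 + (-61) = 90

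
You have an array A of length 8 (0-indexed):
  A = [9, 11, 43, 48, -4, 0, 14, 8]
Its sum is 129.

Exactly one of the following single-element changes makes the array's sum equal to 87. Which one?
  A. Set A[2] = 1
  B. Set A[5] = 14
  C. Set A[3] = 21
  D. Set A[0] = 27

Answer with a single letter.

Answer: A

Derivation:
Option A: A[2] 43->1, delta=-42, new_sum=129+(-42)=87 <-- matches target
Option B: A[5] 0->14, delta=14, new_sum=129+(14)=143
Option C: A[3] 48->21, delta=-27, new_sum=129+(-27)=102
Option D: A[0] 9->27, delta=18, new_sum=129+(18)=147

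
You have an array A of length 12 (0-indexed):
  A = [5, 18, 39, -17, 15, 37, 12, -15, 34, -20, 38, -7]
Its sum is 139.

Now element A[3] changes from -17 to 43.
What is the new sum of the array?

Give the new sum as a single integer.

Old value at index 3: -17
New value at index 3: 43
Delta = 43 - -17 = 60
New sum = old_sum + delta = 139 + (60) = 199

Answer: 199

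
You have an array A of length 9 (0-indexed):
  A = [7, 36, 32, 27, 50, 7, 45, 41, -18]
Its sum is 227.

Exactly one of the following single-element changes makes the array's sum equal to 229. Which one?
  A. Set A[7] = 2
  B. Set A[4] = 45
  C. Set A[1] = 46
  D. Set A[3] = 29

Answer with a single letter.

Option A: A[7] 41->2, delta=-39, new_sum=227+(-39)=188
Option B: A[4] 50->45, delta=-5, new_sum=227+(-5)=222
Option C: A[1] 36->46, delta=10, new_sum=227+(10)=237
Option D: A[3] 27->29, delta=2, new_sum=227+(2)=229 <-- matches target

Answer: D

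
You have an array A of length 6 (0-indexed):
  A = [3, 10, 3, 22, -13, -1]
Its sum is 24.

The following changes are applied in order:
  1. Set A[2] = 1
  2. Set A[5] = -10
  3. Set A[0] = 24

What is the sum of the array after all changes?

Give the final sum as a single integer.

Initial sum: 24
Change 1: A[2] 3 -> 1, delta = -2, sum = 22
Change 2: A[5] -1 -> -10, delta = -9, sum = 13
Change 3: A[0] 3 -> 24, delta = 21, sum = 34

Answer: 34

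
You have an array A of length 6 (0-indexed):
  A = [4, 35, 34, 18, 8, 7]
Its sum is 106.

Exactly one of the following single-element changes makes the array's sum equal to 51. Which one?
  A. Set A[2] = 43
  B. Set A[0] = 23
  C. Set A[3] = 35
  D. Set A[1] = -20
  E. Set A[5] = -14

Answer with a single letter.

Option A: A[2] 34->43, delta=9, new_sum=106+(9)=115
Option B: A[0] 4->23, delta=19, new_sum=106+(19)=125
Option C: A[3] 18->35, delta=17, new_sum=106+(17)=123
Option D: A[1] 35->-20, delta=-55, new_sum=106+(-55)=51 <-- matches target
Option E: A[5] 7->-14, delta=-21, new_sum=106+(-21)=85

Answer: D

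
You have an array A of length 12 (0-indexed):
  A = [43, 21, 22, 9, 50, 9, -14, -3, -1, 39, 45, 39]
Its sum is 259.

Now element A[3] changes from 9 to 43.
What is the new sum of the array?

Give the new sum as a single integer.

Answer: 293

Derivation:
Old value at index 3: 9
New value at index 3: 43
Delta = 43 - 9 = 34
New sum = old_sum + delta = 259 + (34) = 293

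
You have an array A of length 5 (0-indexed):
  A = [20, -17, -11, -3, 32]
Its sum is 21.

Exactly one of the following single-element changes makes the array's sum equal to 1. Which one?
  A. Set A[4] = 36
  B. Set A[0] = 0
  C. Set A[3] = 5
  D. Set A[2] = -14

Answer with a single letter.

Answer: B

Derivation:
Option A: A[4] 32->36, delta=4, new_sum=21+(4)=25
Option B: A[0] 20->0, delta=-20, new_sum=21+(-20)=1 <-- matches target
Option C: A[3] -3->5, delta=8, new_sum=21+(8)=29
Option D: A[2] -11->-14, delta=-3, new_sum=21+(-3)=18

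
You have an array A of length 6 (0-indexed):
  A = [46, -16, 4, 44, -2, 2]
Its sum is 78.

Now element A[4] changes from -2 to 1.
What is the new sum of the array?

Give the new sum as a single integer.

Answer: 81

Derivation:
Old value at index 4: -2
New value at index 4: 1
Delta = 1 - -2 = 3
New sum = old_sum + delta = 78 + (3) = 81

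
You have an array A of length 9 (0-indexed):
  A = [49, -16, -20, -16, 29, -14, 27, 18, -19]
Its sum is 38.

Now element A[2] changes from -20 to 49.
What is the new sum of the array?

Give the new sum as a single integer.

Answer: 107

Derivation:
Old value at index 2: -20
New value at index 2: 49
Delta = 49 - -20 = 69
New sum = old_sum + delta = 38 + (69) = 107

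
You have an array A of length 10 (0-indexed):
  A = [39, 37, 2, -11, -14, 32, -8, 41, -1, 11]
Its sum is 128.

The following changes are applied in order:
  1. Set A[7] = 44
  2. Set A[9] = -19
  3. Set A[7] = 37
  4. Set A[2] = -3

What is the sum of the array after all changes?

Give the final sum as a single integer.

Initial sum: 128
Change 1: A[7] 41 -> 44, delta = 3, sum = 131
Change 2: A[9] 11 -> -19, delta = -30, sum = 101
Change 3: A[7] 44 -> 37, delta = -7, sum = 94
Change 4: A[2] 2 -> -3, delta = -5, sum = 89

Answer: 89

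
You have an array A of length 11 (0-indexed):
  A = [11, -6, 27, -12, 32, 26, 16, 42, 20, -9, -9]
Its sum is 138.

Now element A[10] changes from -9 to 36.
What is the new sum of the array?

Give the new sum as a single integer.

Answer: 183

Derivation:
Old value at index 10: -9
New value at index 10: 36
Delta = 36 - -9 = 45
New sum = old_sum + delta = 138 + (45) = 183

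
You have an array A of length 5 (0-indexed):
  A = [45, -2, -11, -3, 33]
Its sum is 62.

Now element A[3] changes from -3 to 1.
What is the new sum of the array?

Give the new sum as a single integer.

Old value at index 3: -3
New value at index 3: 1
Delta = 1 - -3 = 4
New sum = old_sum + delta = 62 + (4) = 66

Answer: 66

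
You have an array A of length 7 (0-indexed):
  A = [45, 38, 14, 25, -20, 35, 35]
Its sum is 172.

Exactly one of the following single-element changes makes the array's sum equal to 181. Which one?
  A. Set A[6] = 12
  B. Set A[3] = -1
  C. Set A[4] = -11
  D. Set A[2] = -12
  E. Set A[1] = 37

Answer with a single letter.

Option A: A[6] 35->12, delta=-23, new_sum=172+(-23)=149
Option B: A[3] 25->-1, delta=-26, new_sum=172+(-26)=146
Option C: A[4] -20->-11, delta=9, new_sum=172+(9)=181 <-- matches target
Option D: A[2] 14->-12, delta=-26, new_sum=172+(-26)=146
Option E: A[1] 38->37, delta=-1, new_sum=172+(-1)=171

Answer: C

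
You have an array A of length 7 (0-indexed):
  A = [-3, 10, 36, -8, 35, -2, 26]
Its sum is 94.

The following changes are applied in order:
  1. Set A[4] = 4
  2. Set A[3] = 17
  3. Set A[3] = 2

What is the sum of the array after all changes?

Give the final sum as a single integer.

Initial sum: 94
Change 1: A[4] 35 -> 4, delta = -31, sum = 63
Change 2: A[3] -8 -> 17, delta = 25, sum = 88
Change 3: A[3] 17 -> 2, delta = -15, sum = 73

Answer: 73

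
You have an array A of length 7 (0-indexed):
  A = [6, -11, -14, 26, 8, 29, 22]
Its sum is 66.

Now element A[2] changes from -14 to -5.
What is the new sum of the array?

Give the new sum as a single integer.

Old value at index 2: -14
New value at index 2: -5
Delta = -5 - -14 = 9
New sum = old_sum + delta = 66 + (9) = 75

Answer: 75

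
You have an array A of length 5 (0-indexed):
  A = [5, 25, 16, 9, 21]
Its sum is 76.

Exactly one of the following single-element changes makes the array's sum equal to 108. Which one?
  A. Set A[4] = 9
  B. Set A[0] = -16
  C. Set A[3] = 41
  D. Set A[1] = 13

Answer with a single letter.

Answer: C

Derivation:
Option A: A[4] 21->9, delta=-12, new_sum=76+(-12)=64
Option B: A[0] 5->-16, delta=-21, new_sum=76+(-21)=55
Option C: A[3] 9->41, delta=32, new_sum=76+(32)=108 <-- matches target
Option D: A[1] 25->13, delta=-12, new_sum=76+(-12)=64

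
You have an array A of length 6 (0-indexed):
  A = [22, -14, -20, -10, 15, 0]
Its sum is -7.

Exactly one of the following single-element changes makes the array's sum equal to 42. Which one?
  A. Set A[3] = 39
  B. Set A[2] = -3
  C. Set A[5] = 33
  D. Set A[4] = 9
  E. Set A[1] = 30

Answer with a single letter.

Option A: A[3] -10->39, delta=49, new_sum=-7+(49)=42 <-- matches target
Option B: A[2] -20->-3, delta=17, new_sum=-7+(17)=10
Option C: A[5] 0->33, delta=33, new_sum=-7+(33)=26
Option D: A[4] 15->9, delta=-6, new_sum=-7+(-6)=-13
Option E: A[1] -14->30, delta=44, new_sum=-7+(44)=37

Answer: A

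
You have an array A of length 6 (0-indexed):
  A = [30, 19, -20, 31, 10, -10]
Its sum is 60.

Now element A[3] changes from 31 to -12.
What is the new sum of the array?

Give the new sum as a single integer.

Old value at index 3: 31
New value at index 3: -12
Delta = -12 - 31 = -43
New sum = old_sum + delta = 60 + (-43) = 17

Answer: 17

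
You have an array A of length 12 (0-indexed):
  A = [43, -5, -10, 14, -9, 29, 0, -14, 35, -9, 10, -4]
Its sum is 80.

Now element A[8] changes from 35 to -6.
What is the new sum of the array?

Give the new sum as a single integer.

Answer: 39

Derivation:
Old value at index 8: 35
New value at index 8: -6
Delta = -6 - 35 = -41
New sum = old_sum + delta = 80 + (-41) = 39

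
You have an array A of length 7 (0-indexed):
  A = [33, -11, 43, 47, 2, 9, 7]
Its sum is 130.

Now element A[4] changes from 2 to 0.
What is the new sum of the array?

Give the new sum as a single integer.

Answer: 128

Derivation:
Old value at index 4: 2
New value at index 4: 0
Delta = 0 - 2 = -2
New sum = old_sum + delta = 130 + (-2) = 128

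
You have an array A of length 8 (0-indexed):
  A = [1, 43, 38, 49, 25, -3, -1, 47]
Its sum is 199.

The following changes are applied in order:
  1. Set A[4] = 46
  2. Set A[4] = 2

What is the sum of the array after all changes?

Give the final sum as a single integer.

Answer: 176

Derivation:
Initial sum: 199
Change 1: A[4] 25 -> 46, delta = 21, sum = 220
Change 2: A[4] 46 -> 2, delta = -44, sum = 176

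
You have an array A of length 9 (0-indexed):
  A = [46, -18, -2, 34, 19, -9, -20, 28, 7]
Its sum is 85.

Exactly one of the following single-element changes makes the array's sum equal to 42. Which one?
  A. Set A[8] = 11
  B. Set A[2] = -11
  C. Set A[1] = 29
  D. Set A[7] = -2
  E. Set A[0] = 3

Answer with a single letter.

Option A: A[8] 7->11, delta=4, new_sum=85+(4)=89
Option B: A[2] -2->-11, delta=-9, new_sum=85+(-9)=76
Option C: A[1] -18->29, delta=47, new_sum=85+(47)=132
Option D: A[7] 28->-2, delta=-30, new_sum=85+(-30)=55
Option E: A[0] 46->3, delta=-43, new_sum=85+(-43)=42 <-- matches target

Answer: E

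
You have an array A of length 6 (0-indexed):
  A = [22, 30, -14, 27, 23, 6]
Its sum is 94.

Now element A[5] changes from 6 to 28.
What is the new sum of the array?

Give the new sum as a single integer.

Old value at index 5: 6
New value at index 5: 28
Delta = 28 - 6 = 22
New sum = old_sum + delta = 94 + (22) = 116

Answer: 116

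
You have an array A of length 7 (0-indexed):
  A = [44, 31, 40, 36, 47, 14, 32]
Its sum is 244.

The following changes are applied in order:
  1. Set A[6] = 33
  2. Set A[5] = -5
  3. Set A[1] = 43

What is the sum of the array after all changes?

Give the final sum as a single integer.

Initial sum: 244
Change 1: A[6] 32 -> 33, delta = 1, sum = 245
Change 2: A[5] 14 -> -5, delta = -19, sum = 226
Change 3: A[1] 31 -> 43, delta = 12, sum = 238

Answer: 238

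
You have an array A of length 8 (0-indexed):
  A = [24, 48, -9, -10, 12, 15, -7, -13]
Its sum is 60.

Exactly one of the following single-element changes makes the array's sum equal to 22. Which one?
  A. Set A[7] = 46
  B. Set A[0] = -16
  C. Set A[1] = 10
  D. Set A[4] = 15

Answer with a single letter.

Option A: A[7] -13->46, delta=59, new_sum=60+(59)=119
Option B: A[0] 24->-16, delta=-40, new_sum=60+(-40)=20
Option C: A[1] 48->10, delta=-38, new_sum=60+(-38)=22 <-- matches target
Option D: A[4] 12->15, delta=3, new_sum=60+(3)=63

Answer: C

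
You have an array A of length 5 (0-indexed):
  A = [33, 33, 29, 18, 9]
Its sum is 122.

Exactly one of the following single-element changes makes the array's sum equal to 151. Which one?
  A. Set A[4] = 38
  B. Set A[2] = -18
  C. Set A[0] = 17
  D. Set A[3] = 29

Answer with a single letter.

Option A: A[4] 9->38, delta=29, new_sum=122+(29)=151 <-- matches target
Option B: A[2] 29->-18, delta=-47, new_sum=122+(-47)=75
Option C: A[0] 33->17, delta=-16, new_sum=122+(-16)=106
Option D: A[3] 18->29, delta=11, new_sum=122+(11)=133

Answer: A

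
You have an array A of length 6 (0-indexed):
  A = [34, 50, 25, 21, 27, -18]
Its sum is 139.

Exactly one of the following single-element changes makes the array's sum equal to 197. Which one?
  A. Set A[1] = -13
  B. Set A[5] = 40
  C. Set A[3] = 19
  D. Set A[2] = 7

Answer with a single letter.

Option A: A[1] 50->-13, delta=-63, new_sum=139+(-63)=76
Option B: A[5] -18->40, delta=58, new_sum=139+(58)=197 <-- matches target
Option C: A[3] 21->19, delta=-2, new_sum=139+(-2)=137
Option D: A[2] 25->7, delta=-18, new_sum=139+(-18)=121

Answer: B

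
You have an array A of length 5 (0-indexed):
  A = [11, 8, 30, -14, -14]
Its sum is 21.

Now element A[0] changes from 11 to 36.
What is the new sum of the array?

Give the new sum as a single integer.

Answer: 46

Derivation:
Old value at index 0: 11
New value at index 0: 36
Delta = 36 - 11 = 25
New sum = old_sum + delta = 21 + (25) = 46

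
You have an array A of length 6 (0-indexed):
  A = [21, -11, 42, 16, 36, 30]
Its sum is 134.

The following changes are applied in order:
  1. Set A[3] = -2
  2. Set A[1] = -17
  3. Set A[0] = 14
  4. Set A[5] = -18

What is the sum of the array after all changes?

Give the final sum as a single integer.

Initial sum: 134
Change 1: A[3] 16 -> -2, delta = -18, sum = 116
Change 2: A[1] -11 -> -17, delta = -6, sum = 110
Change 3: A[0] 21 -> 14, delta = -7, sum = 103
Change 4: A[5] 30 -> -18, delta = -48, sum = 55

Answer: 55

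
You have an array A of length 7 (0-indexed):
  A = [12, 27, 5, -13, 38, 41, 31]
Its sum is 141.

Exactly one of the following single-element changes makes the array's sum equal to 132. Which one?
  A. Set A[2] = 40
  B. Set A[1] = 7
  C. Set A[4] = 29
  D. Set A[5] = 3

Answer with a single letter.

Answer: C

Derivation:
Option A: A[2] 5->40, delta=35, new_sum=141+(35)=176
Option B: A[1] 27->7, delta=-20, new_sum=141+(-20)=121
Option C: A[4] 38->29, delta=-9, new_sum=141+(-9)=132 <-- matches target
Option D: A[5] 41->3, delta=-38, new_sum=141+(-38)=103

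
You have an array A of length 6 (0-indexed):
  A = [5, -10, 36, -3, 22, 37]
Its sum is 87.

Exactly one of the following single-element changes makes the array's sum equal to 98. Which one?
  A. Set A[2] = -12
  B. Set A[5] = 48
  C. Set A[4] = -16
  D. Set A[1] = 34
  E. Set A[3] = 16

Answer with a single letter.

Option A: A[2] 36->-12, delta=-48, new_sum=87+(-48)=39
Option B: A[5] 37->48, delta=11, new_sum=87+(11)=98 <-- matches target
Option C: A[4] 22->-16, delta=-38, new_sum=87+(-38)=49
Option D: A[1] -10->34, delta=44, new_sum=87+(44)=131
Option E: A[3] -3->16, delta=19, new_sum=87+(19)=106

Answer: B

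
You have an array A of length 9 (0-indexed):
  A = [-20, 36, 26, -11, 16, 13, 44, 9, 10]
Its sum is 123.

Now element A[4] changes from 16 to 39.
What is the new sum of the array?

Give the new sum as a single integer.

Answer: 146

Derivation:
Old value at index 4: 16
New value at index 4: 39
Delta = 39 - 16 = 23
New sum = old_sum + delta = 123 + (23) = 146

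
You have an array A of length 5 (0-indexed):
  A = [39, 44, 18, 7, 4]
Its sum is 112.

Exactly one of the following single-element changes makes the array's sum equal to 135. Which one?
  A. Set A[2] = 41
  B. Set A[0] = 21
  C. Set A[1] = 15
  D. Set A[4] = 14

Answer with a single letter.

Answer: A

Derivation:
Option A: A[2] 18->41, delta=23, new_sum=112+(23)=135 <-- matches target
Option B: A[0] 39->21, delta=-18, new_sum=112+(-18)=94
Option C: A[1] 44->15, delta=-29, new_sum=112+(-29)=83
Option D: A[4] 4->14, delta=10, new_sum=112+(10)=122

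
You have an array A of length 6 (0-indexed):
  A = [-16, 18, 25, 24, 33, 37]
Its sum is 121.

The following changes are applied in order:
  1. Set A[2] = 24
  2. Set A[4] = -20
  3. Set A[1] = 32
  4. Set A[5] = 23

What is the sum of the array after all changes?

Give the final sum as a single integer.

Answer: 67

Derivation:
Initial sum: 121
Change 1: A[2] 25 -> 24, delta = -1, sum = 120
Change 2: A[4] 33 -> -20, delta = -53, sum = 67
Change 3: A[1] 18 -> 32, delta = 14, sum = 81
Change 4: A[5] 37 -> 23, delta = -14, sum = 67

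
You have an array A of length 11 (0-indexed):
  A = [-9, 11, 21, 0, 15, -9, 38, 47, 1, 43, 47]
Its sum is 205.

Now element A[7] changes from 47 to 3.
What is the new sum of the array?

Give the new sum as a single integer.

Old value at index 7: 47
New value at index 7: 3
Delta = 3 - 47 = -44
New sum = old_sum + delta = 205 + (-44) = 161

Answer: 161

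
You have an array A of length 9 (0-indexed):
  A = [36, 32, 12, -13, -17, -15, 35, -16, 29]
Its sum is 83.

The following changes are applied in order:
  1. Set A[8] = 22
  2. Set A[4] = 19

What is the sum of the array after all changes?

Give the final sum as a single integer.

Answer: 112

Derivation:
Initial sum: 83
Change 1: A[8] 29 -> 22, delta = -7, sum = 76
Change 2: A[4] -17 -> 19, delta = 36, sum = 112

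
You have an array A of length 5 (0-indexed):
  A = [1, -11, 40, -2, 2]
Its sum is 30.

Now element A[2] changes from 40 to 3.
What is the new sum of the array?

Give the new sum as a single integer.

Old value at index 2: 40
New value at index 2: 3
Delta = 3 - 40 = -37
New sum = old_sum + delta = 30 + (-37) = -7

Answer: -7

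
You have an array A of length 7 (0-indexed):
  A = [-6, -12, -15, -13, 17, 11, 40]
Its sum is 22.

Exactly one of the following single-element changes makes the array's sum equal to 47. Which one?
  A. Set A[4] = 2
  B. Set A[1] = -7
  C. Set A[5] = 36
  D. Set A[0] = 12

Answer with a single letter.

Answer: C

Derivation:
Option A: A[4] 17->2, delta=-15, new_sum=22+(-15)=7
Option B: A[1] -12->-7, delta=5, new_sum=22+(5)=27
Option C: A[5] 11->36, delta=25, new_sum=22+(25)=47 <-- matches target
Option D: A[0] -6->12, delta=18, new_sum=22+(18)=40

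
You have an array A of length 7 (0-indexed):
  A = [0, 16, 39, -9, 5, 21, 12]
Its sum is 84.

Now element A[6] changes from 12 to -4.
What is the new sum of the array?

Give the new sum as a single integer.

Old value at index 6: 12
New value at index 6: -4
Delta = -4 - 12 = -16
New sum = old_sum + delta = 84 + (-16) = 68

Answer: 68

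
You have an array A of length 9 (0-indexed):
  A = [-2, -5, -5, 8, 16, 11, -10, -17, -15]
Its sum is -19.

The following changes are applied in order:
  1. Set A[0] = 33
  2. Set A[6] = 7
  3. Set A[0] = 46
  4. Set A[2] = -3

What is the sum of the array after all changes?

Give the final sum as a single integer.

Initial sum: -19
Change 1: A[0] -2 -> 33, delta = 35, sum = 16
Change 2: A[6] -10 -> 7, delta = 17, sum = 33
Change 3: A[0] 33 -> 46, delta = 13, sum = 46
Change 4: A[2] -5 -> -3, delta = 2, sum = 48

Answer: 48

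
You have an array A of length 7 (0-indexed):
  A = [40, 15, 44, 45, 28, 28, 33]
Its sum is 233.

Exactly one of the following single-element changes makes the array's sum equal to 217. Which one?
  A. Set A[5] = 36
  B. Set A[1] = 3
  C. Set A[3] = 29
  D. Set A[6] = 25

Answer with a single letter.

Option A: A[5] 28->36, delta=8, new_sum=233+(8)=241
Option B: A[1] 15->3, delta=-12, new_sum=233+(-12)=221
Option C: A[3] 45->29, delta=-16, new_sum=233+(-16)=217 <-- matches target
Option D: A[6] 33->25, delta=-8, new_sum=233+(-8)=225

Answer: C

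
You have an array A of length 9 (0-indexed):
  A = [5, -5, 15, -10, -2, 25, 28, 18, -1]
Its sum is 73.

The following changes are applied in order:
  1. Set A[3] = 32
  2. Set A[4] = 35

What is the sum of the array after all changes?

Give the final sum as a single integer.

Initial sum: 73
Change 1: A[3] -10 -> 32, delta = 42, sum = 115
Change 2: A[4] -2 -> 35, delta = 37, sum = 152

Answer: 152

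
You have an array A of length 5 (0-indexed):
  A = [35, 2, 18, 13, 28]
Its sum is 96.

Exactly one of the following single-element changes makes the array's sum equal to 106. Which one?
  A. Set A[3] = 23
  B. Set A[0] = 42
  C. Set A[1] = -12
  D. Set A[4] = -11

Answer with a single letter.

Answer: A

Derivation:
Option A: A[3] 13->23, delta=10, new_sum=96+(10)=106 <-- matches target
Option B: A[0] 35->42, delta=7, new_sum=96+(7)=103
Option C: A[1] 2->-12, delta=-14, new_sum=96+(-14)=82
Option D: A[4] 28->-11, delta=-39, new_sum=96+(-39)=57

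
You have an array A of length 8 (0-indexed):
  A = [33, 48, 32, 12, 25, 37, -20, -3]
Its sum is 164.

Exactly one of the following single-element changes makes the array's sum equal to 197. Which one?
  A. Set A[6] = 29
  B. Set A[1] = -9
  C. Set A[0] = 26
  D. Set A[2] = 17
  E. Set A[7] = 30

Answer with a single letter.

Answer: E

Derivation:
Option A: A[6] -20->29, delta=49, new_sum=164+(49)=213
Option B: A[1] 48->-9, delta=-57, new_sum=164+(-57)=107
Option C: A[0] 33->26, delta=-7, new_sum=164+(-7)=157
Option D: A[2] 32->17, delta=-15, new_sum=164+(-15)=149
Option E: A[7] -3->30, delta=33, new_sum=164+(33)=197 <-- matches target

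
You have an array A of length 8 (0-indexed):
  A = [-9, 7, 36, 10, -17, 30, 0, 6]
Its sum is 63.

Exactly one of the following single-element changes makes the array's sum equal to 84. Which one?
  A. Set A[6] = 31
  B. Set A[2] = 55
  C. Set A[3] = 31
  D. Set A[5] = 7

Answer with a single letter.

Answer: C

Derivation:
Option A: A[6] 0->31, delta=31, new_sum=63+(31)=94
Option B: A[2] 36->55, delta=19, new_sum=63+(19)=82
Option C: A[3] 10->31, delta=21, new_sum=63+(21)=84 <-- matches target
Option D: A[5] 30->7, delta=-23, new_sum=63+(-23)=40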